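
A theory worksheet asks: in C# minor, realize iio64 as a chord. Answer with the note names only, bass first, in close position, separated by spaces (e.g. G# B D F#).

A D# F#

The numeral's case and figure indicate a diminished triad. In C# minor its root, scale degree 2, is D#.
That chord is spelled D#-F#-A.
The figured bass 64 indicates second inversion, placing the fifth (A) in the bass: A-D#-F#.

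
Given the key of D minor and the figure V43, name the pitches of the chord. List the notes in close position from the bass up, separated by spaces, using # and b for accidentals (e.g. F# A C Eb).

E G A C#

In D minor, scale degree 5 is A. The dominant is major (leading tone raised), so V is a dominant seventh chord.
Stacking thirds from A gives A-C#-E-G.
The figured bass 43 indicates second inversion, placing the fifth (E) in the bass: E-G-A-C#.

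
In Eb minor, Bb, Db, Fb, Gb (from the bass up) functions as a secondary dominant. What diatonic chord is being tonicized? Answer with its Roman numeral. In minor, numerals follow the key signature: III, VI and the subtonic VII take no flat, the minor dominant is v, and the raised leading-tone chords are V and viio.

VI

The chord is a dominant seventh chord on Gb.
A dominant resolves down a perfect fifth: Gb → Cb. In Eb minor, Cb is scale degree 6, i.e. VI.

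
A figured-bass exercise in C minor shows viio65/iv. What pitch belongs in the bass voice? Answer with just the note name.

G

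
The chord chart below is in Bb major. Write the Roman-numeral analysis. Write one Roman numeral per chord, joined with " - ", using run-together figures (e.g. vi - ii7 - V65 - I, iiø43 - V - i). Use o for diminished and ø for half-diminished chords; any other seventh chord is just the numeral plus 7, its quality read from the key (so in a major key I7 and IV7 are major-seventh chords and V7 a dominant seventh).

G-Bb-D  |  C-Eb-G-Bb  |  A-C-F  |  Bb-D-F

G-Bb-D: minor triad on G = scale degree 6 → vi.
C-Eb-G-Bb: minor seventh chord on C = scale degree 2 → ii7.
A-C-F: major triad on F = scale degree 5 → V6.
Bb-D-F: root Bb is the tonic; major triad there is I.

vi - ii7 - V6 - I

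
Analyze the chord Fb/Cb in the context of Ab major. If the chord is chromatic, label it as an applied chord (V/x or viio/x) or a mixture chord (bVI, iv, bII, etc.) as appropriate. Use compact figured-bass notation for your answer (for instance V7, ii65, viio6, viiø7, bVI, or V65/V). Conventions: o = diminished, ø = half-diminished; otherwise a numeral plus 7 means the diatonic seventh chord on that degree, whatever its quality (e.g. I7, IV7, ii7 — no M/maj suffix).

Stacked in thirds the chord is Fb-Ab-Cb: a major triad on Fb.
Fb is the lowered sixth degree of Ab major (diatonic 6 would be F). This is a major triad on the lowered sixth degree, borrowed from the parallel minor.
With Cb in the bass the chord is in second inversion, so the figured bass is 64.

bVI64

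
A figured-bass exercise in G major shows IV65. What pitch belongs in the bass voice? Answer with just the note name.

E

IV in G major has root C; the chord is C-E-G-B.
The figure 65 means first inversion — the third is in the bass.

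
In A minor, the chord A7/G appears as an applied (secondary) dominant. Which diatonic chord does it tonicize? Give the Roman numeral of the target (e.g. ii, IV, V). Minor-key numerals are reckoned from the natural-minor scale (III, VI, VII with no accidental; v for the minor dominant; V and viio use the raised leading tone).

The chord is a dominant seventh chord on A.
A dominant resolves down a perfect fifth: A → D. In A minor, D is scale degree 4, i.e. iv.

iv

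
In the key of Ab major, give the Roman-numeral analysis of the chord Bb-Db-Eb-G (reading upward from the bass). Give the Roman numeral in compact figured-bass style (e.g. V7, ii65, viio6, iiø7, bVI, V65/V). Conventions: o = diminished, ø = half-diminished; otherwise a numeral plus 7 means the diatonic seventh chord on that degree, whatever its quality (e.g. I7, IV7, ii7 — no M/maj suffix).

The pitches Eb-G-Bb-Db form a dominant seventh chord rooted on Eb.
Eb is scale degree 5 in Ab major, and a dominant seventh chord on that degree is written V7.
With Bb in the bass the chord is in second inversion, so the figured bass is 43.

V43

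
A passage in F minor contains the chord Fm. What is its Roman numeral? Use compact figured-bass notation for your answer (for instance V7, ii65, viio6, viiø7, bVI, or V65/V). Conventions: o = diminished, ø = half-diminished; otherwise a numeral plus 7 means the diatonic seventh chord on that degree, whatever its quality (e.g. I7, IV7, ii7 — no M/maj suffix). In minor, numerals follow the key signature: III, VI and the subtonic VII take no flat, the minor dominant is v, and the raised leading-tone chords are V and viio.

Stacked in thirds the chord is F-Ab-C: a minor triad on F.
F is scale degree 1 in F minor, and a minor triad on that degree is written i.

i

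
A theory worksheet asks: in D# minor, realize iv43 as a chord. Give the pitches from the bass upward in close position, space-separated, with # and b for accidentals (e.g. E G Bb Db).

D# F# G# B

In D# minor, the subdominant is G#, and the diatonic chord built there is a minor seventh chord.
That chord is spelled G#-B-D#-F#.
The figured bass 43 indicates second inversion, placing the fifth (D#) in the bass: D#-F#-G#-B.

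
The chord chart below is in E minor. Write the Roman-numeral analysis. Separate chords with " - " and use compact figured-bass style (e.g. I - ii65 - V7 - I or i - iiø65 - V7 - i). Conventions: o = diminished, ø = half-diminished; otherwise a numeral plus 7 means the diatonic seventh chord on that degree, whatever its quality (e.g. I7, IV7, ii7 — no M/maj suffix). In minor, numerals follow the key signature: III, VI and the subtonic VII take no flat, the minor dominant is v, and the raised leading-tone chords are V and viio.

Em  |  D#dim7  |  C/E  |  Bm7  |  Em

i - viio7 - VI6 - v7 - i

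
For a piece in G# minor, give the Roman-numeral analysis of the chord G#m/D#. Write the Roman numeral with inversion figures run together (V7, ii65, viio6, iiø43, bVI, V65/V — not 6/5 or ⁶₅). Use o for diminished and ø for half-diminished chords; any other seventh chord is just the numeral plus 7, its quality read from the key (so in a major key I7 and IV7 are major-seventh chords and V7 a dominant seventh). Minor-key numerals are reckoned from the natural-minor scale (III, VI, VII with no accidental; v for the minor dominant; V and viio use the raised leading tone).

i64

Stacked in thirds the chord is G#-B-D#: a minor triad on G#.
In G# minor, G# is the tonic; the diatonic minor triad there is i.
With D# in the bass the chord is in second inversion, so the figured bass is 64.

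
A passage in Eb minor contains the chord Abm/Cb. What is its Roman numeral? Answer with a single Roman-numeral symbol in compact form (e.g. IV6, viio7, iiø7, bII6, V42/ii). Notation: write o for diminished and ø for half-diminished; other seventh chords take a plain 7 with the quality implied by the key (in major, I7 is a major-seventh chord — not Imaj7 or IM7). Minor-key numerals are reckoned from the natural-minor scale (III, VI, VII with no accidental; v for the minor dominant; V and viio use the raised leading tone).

iv6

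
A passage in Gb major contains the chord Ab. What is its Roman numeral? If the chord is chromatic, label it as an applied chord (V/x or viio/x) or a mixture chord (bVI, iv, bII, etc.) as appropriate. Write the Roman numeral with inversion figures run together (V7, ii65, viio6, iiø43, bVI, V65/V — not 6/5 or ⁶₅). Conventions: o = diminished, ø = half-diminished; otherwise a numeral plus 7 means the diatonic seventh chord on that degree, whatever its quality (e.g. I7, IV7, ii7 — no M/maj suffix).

V/V

Stacked in thirds the chord is Ab-C-Eb: a major triad on Ab.
Ab is not a diatonic chord root with this quality in Gb major, but it lies a perfect fifth above Db (V), so the chord functions as an applied dominant of V.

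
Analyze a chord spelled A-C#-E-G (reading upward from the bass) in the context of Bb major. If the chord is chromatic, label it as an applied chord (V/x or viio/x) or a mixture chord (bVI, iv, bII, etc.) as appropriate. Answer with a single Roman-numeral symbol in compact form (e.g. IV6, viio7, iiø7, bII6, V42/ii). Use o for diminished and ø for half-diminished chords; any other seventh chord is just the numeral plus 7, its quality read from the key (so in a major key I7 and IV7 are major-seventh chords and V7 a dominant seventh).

V7/iii

Stacked in thirds the chord is A-C#-E-G: a dominant seventh chord on A.
A is not a diatonic chord root with this quality in Bb major, but it lies a perfect fifth above D (iii), so the chord functions as an applied dominant of iii.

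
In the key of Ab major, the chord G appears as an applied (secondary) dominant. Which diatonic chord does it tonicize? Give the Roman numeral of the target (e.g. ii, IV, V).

iii

The chord is a major triad on G.
A dominant resolves down a perfect fifth: G → C. In Ab major, C is scale degree 3, i.e. iii.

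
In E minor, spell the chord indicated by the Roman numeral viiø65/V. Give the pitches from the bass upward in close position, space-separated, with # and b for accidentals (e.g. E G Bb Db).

viiø65/V is a secondary leading-tone chord. The target V is B in E minor; the applied chord is rooted a semitone below, on A#.
Building a half-diminished seventh chord on A# gives A#-C#-E-G#.
With the 65 figure the chord is in first inversion; from the bass C# upward in close position it reads C#-E-G#-A#.

C# E G# A#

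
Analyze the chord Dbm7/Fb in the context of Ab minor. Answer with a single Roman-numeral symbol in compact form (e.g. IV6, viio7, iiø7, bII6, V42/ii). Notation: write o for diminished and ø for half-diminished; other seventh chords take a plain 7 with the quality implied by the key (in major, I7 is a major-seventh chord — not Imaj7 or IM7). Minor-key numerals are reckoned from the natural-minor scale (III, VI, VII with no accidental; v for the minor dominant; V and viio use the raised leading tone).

iv65

Stacked in thirds the chord is Db-Fb-Ab-Cb: a minor seventh chord on Db.
Db is scale degree 4 in Ab minor, and a minor seventh chord on that degree is written iv7.
With Fb in the bass the chord is in first inversion, so the figured bass is 65.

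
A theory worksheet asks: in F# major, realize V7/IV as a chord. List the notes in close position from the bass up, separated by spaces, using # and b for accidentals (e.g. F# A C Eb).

F# A# C# E

The slash means an applied dominant: we want the dominant of IV. In F# major, IV is B major, and its dominant is built on F#.
Building a dominant seventh chord on F# gives F#-A#-C#-E.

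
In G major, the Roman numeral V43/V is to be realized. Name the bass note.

E

The applied chord V43/V is rooted on A: A-C#-E-G.
The figure 43 means second inversion — the fifth is in the bass.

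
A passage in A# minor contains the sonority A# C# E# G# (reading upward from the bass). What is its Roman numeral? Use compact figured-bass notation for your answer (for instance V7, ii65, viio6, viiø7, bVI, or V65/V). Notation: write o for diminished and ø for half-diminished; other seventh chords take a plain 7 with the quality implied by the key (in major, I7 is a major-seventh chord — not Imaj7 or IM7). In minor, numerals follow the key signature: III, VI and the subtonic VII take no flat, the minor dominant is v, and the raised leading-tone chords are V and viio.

i7

The pitches A#-C#-E#-G# form a minor seventh chord rooted on A#.
A# is scale degree 1 in A# minor, and a minor seventh chord on that degree is written i7.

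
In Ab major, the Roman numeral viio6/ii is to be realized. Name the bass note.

C

The applied chord viio6/ii is rooted on A: A-C-Eb.
The figure 6 means first inversion — the third is in the bass.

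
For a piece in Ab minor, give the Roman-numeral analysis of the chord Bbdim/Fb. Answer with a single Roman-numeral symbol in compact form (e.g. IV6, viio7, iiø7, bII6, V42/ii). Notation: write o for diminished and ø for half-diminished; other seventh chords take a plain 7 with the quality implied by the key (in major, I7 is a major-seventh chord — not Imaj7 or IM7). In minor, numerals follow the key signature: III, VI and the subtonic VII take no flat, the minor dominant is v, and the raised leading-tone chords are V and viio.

iio64

Stacked in thirds the chord is Bb-Db-Fb: a diminished triad on Bb.
In Ab minor, Bb is the supertonic; the diatonic diminished triad there is iio.
With Fb in the bass the chord is in second inversion, so the figured bass is 64.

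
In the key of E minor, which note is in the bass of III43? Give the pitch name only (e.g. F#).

III in E minor has root G; the chord is G-B-D-F#.
The figure 43 means second inversion — the fifth is in the bass.

D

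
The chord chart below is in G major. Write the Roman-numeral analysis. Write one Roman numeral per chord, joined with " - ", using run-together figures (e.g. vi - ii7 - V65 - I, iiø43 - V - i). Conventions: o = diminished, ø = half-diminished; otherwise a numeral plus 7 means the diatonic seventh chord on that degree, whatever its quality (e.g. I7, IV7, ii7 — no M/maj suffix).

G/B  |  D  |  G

I6 - V - I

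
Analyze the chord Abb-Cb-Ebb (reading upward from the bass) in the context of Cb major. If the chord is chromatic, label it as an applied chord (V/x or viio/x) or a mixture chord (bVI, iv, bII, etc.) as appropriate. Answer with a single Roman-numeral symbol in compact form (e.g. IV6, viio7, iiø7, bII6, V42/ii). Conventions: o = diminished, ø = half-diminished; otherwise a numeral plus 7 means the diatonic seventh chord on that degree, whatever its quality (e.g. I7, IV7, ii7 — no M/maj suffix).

bVI

The pitches Abb-Cb-Ebb form a major triad rooted on Abb.
Abb is the lowered sixth degree of Cb major (diatonic 6 would be Ab). This is a major triad on the lowered sixth degree, borrowed from the parallel minor.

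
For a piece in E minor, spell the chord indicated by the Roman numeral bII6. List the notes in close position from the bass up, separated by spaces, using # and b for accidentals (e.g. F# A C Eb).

A C F

Scale degree 2 in E minor is F#; lowering it a half step gives F. bII6 is the Neapolitan sixth — a major triad on the lowered second degree, here in its customary first inversion.
So the chord is F-A-C.
The figured bass 6 indicates first inversion, placing the third (A) in the bass: A-C-F.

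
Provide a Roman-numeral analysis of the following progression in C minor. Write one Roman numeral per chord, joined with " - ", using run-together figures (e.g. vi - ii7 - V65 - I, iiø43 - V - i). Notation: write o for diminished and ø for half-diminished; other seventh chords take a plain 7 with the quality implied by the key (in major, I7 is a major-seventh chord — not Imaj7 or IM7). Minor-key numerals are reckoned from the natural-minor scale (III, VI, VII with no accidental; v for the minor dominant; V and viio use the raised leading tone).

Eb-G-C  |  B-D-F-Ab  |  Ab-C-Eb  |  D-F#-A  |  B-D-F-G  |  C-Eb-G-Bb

i6 - viio7 - VI - V/V - V65 - i7

Eb-G-C has root C, degree 1 in C minor, so i6.
B-D-F-Ab has root B, degree 7 in C minor, so viio7.
Ab-C-Eb: major triad on Ab = scale degree 6 → VI.
D-F#-A: chromatic; D is V of V, so V/V.
B-D-F-G: root G is the dominant; dominant seventh chord there is V65.
C-Eb-G-Bb: root C is the tonic; minor seventh chord there is i7.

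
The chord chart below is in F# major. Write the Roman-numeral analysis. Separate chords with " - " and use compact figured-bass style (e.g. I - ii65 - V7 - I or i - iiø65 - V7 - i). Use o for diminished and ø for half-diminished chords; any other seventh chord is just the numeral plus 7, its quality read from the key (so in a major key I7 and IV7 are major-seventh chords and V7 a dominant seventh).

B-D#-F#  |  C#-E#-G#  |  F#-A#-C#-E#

B-D#-F#: root B is the subdominant; major triad there is IV.
C#-E#-G#: root C# is the dominant; major triad there is V.
F#-A#-C#-E#: major seventh chord on F# = scale degree 1 → I7.

IV - V - I7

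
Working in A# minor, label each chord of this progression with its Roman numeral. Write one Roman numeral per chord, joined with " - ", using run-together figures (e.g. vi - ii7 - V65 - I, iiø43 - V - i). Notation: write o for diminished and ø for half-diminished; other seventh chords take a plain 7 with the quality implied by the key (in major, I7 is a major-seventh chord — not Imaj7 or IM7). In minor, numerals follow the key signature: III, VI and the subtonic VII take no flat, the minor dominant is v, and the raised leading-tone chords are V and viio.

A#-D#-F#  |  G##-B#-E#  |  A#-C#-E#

iv64 - V6 - i

A#-D#-F# has root D#, degree 4 in A# minor, so iv64.
G##-B#-E#: major triad on E# = scale degree 5 → V6.
A#-C#-E# has root A#, degree 1 in A# minor, so i.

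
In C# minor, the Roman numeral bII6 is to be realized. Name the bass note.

F#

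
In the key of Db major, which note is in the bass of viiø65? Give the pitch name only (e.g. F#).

viiø in Db major has root C; the chord is C-Eb-Gb-Bb.
The figure 65 means first inversion — the third is in the bass.

Eb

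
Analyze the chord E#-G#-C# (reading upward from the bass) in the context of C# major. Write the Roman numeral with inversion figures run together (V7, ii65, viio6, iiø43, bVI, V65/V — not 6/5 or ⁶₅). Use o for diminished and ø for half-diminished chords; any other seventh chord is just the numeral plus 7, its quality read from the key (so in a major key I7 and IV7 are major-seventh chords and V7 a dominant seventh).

I6

Stacked in thirds the chord is C#-E#-G#: a major triad on C#.
In C# major, C# is the tonic; the diatonic major triad there is I.
With E# in the bass the chord is in first inversion, so the figured bass is 6.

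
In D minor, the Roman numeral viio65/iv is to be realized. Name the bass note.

A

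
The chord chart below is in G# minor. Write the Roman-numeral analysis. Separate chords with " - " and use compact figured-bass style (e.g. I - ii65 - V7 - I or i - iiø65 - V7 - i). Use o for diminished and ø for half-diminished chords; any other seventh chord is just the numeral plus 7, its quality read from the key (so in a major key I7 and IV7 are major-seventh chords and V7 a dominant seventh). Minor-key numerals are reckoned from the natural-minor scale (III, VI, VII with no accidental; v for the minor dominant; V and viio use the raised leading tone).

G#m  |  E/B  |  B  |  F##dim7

G#m: root G# is the tonic; minor triad there is i.
E/B has root E, degree 6 in G# minor, so VI64.
B: root B is the mediant; major triad there is III.
F##dim7: root F## is the leading tone; fully diminished seventh chord there is viio7.

i - VI64 - III - viio7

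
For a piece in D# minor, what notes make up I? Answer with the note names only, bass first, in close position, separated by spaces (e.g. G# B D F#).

I is the major tonic (Picardy third), borrowed from the parallel major. In D# minor that root is D#.
So the chord is D#-F##-A#, a major triad.

D# F## A#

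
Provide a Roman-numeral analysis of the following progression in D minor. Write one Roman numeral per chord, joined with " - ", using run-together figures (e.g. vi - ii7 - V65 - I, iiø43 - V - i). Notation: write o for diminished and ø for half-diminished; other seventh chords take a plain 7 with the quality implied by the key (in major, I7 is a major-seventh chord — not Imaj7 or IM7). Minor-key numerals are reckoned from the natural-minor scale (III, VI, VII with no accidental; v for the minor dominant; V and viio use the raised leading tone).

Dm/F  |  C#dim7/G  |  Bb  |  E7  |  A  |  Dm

i6 - viio43 - VI - V7/V - V - i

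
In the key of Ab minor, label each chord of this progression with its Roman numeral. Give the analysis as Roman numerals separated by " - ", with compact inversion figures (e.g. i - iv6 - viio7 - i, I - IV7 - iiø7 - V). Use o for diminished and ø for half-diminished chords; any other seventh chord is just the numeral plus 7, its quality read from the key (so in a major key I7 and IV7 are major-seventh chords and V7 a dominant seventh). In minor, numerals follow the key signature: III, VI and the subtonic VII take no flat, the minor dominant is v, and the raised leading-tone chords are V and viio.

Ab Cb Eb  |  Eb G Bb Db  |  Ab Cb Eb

i - V7 - i

Ab-Cb-Eb: minor triad on Ab = scale degree 1 → i.
Eb-G-Bb-Db: root Eb is the dominant; dominant seventh chord there is V7.
Ab-Cb-Eb: minor triad on Ab = scale degree 1 → i.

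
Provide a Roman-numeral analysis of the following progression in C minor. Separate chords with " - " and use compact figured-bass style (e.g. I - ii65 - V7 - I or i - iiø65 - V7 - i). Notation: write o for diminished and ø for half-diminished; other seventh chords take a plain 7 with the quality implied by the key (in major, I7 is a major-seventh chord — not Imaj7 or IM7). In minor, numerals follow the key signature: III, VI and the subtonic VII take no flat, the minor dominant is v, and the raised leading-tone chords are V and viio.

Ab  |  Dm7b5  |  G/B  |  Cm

VI - iiø7 - V6 - i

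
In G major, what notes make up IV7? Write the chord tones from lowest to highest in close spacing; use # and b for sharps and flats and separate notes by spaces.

The numeral's case and figure indicate a major seventh chord. In G major its root, the subdominant, is C.
That chord is spelled C-E-G-B.

C E G B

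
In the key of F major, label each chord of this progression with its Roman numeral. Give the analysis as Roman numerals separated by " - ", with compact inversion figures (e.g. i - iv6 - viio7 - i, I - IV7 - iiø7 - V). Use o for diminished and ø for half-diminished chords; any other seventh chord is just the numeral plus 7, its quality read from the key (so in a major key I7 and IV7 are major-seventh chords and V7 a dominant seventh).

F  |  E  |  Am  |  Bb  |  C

F: root F is the tonic; major triad there is I.
E: a major triad on E, the applied dominant of iii → V/iii.
Am has root A, degree 3 in F major, so iii.
Bb has root Bb, degree 4 in F major, so IV.
C: major triad on C = scale degree 5 → V.

I - V/iii - iii - IV - V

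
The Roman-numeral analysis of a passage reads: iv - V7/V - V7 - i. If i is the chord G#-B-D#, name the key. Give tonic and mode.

G# minor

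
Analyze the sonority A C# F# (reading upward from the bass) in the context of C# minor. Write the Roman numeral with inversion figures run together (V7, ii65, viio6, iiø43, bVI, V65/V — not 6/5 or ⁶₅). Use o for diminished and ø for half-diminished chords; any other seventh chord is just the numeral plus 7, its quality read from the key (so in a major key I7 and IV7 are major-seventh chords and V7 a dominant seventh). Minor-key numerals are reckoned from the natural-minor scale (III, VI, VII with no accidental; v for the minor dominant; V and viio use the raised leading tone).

The pitches F#-A-C# form a minor triad rooted on F#.
In C# minor, F# is the subdominant; the diatonic minor triad there is iv.
With A in the bass the chord is in first inversion, so the figured bass is 6.

iv6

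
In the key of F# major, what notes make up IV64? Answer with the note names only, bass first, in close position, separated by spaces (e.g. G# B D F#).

In F# major, the fourth degree is B, and the diatonic chord built there is a major triad.
That chord is spelled B-D#-F#.
The figured bass 64 indicates second inversion, placing the fifth (F#) in the bass: F#-B-D#.

F# B D#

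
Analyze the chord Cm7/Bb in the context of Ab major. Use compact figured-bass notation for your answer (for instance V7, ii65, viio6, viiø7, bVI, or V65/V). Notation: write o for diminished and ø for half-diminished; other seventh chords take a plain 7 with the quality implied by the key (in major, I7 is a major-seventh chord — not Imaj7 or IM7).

Stacked in thirds the chord is C-Eb-G-Bb: a minor seventh chord on C.
C is scale degree 3 in Ab major, and a minor seventh chord on that degree is written iii7.
With Bb in the bass the chord is in third inversion, so the figured bass is 42.

iii42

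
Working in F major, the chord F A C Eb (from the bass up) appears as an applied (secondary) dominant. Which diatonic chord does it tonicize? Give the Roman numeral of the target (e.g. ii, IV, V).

The chord is a dominant seventh chord on F.
A dominant resolves down a perfect fifth: F → Bb. In F major, Bb is scale degree 4, i.e. IV.

IV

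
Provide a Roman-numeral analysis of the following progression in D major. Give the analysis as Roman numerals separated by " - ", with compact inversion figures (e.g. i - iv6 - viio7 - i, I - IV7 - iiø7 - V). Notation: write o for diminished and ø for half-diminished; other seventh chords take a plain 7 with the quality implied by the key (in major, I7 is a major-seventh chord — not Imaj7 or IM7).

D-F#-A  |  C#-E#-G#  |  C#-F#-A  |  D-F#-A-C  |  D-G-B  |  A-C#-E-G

D-F#-A: root D is the tonic; major triad there is I.
C#-E#-G# is the secondary dominant of iii (major triad on C#): V/iii.
C#-F#-A: root F# is the mediant; minor triad there is iii64.
D-F#-A-C: a dominant seventh chord on D, the applied dominant of IV → V7/IV.
D-G-B: major triad on G = scale degree 4 → IV64.
A-C#-E-G: dominant seventh chord on A = scale degree 5 → V7.

I - V/iii - iii64 - V7/IV - IV64 - V7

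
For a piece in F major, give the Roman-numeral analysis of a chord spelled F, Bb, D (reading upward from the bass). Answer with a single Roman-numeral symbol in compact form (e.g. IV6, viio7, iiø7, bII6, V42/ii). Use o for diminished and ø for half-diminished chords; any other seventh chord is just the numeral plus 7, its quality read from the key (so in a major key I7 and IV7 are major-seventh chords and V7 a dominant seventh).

IV64

The pitches Bb-D-F form a major triad rooted on Bb.
In F major, Bb is the subdominant; the diatonic major triad there is IV.
With F in the bass the chord is in second inversion, so the figured bass is 64.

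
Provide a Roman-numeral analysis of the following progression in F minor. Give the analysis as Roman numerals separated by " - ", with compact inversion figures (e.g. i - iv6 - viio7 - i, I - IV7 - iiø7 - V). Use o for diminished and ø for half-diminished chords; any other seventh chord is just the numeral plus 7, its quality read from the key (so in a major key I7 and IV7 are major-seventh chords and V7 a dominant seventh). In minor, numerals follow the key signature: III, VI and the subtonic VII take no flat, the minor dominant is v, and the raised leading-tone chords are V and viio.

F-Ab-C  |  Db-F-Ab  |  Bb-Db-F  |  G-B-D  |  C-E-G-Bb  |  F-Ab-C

i - VI - iv - V/V - V7 - i

F-Ab-C has root F, degree 1 in F minor, so i.
Db-F-Ab: root Db is the submediant; major triad there is VI.
Bb-Db-F: root Bb is the subdominant; minor triad there is iv.
G-B-D: a major triad on G, the applied dominant of V → V/V.
C-E-G-Bb has root C, degree 5 in F minor, so V7.
F-Ab-C: root F is the tonic; minor triad there is i.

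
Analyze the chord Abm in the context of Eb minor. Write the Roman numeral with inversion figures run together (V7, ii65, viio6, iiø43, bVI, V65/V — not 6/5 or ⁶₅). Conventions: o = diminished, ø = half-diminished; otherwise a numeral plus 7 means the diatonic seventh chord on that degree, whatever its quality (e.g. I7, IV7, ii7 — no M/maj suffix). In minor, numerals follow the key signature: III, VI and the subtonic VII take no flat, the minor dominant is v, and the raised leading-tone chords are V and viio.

iv

Stacked in thirds the chord is Ab-Cb-Eb: a minor triad on Ab.
Ab is scale degree 4 in Eb minor, and a minor triad on that degree is written iv.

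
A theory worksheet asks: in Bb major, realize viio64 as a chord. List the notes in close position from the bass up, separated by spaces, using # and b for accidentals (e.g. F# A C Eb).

The numeral's case and figure indicate a diminished triad. In Bb major its root, the leading tone, is A.
That chord is spelled A-C-Eb.
The figured bass 64 indicates second inversion, placing the fifth (Eb) in the bass: Eb-A-C.

Eb A C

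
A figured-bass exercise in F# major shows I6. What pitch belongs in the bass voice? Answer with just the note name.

A#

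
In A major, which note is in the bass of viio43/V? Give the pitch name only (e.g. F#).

The applied chord viio43/V is rooted on D#: D#-F#-A-C.
The figure 43 means second inversion — the fifth is in the bass.

A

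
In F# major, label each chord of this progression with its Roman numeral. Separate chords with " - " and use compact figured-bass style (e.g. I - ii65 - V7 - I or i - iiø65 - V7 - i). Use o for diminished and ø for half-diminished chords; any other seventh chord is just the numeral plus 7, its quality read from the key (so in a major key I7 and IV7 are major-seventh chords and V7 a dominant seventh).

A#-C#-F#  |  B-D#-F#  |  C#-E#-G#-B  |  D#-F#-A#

I6 - IV - V7 - vi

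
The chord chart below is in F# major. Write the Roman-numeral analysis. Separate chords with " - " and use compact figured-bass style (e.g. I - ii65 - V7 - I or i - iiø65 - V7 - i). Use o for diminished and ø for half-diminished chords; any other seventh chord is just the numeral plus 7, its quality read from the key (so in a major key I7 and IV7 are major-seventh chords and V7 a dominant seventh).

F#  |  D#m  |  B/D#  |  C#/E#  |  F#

I - vi - IV6 - V6 - I

F#: major triad on F# = scale degree 1 → I.
D#m: minor triad on D# = scale degree 6 → vi.
B/D#: major triad on B = scale degree 4 → IV6.
C#/E# has root C#, degree 5 in F# major, so V6.
F#: major triad on F# = scale degree 1 → I.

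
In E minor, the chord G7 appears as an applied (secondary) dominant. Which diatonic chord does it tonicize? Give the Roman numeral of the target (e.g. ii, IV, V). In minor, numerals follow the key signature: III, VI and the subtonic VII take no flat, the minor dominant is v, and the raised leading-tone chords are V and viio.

The chord is a dominant seventh chord on G.
A dominant resolves down a perfect fifth: G → C. In E minor, C is scale degree 6, i.e. VI.

VI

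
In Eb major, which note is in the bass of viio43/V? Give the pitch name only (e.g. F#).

Eb

The applied chord viio43/V is rooted on A: A-C-Eb-Gb.
The figure 43 means second inversion — the fifth is in the bass.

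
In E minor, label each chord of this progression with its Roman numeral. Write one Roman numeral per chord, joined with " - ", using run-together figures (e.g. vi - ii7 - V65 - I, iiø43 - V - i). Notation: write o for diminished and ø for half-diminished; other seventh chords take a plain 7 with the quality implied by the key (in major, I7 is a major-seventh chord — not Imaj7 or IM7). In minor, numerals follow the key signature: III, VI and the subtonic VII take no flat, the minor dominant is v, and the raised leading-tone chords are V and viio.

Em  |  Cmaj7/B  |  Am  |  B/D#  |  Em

Em: minor triad on E = scale degree 1 → i.
Cmaj7/B: major seventh chord on C = scale degree 6 → VI42.
Am: minor triad on A = scale degree 4 → iv.
B/D#: root B is the dominant; major triad there is V6.
Em: root E is the tonic; minor triad there is i.

i - VI42 - iv - V6 - i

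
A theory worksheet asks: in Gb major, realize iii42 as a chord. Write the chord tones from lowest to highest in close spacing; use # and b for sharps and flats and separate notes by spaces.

Ab Bb Db F

The numeral's case and figure indicate a minor seventh chord. In Gb major its root, scale degree 3, is Bb.
Stacking thirds from Bb gives Bb-Db-F-Ab.
With the 42 figure the chord is in third inversion; from the bass Ab upward in close position it reads Ab-Bb-Db-F.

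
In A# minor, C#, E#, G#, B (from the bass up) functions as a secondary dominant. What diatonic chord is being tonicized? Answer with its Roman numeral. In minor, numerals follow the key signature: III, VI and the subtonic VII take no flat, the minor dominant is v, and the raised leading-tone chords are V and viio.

The chord is a dominant seventh chord on C#.
A dominant resolves down a perfect fifth: C# → F#. In A# minor, F# is scale degree 6, i.e. VI.

VI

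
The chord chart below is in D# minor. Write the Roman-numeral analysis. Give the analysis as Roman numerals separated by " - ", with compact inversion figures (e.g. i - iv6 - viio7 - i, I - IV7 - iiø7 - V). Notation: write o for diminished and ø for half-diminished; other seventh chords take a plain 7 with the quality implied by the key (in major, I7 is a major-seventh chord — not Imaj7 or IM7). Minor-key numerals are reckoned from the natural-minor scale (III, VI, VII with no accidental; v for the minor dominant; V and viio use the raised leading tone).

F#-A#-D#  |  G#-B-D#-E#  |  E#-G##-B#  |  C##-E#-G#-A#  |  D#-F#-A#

i6 - iiø65 - V/V - V65 - i

F#-A#-D#: root D# is the tonic; minor triad there is i6.
G#-B-D#-E#: half-diminished seventh chord on E# = scale degree 2 → iiø65.
E#-G##-B#: chromatic; E# is V of V, so V/V.
C##-E#-G#-A#: root A# is the dominant; dominant seventh chord there is V65.
D#-F#-A#: root D# is the tonic; minor triad there is i.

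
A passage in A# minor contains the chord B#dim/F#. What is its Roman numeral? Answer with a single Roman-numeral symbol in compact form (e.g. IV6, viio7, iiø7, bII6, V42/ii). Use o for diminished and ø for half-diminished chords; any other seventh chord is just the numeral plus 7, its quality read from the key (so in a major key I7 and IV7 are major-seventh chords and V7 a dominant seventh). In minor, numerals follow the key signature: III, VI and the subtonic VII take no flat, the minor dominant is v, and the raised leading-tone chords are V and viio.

The pitches B#-D#-F# form a diminished triad rooted on B#.
B# is scale degree 2 in A# minor, and a diminished triad on that degree is written iio.
With F# in the bass the chord is in second inversion, so the figured bass is 64.

iio64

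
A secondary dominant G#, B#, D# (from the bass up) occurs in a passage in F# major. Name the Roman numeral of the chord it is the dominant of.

V

The chord is a major triad on G#.
A dominant resolves down a perfect fifth: G# → C#. In F# major, C# is scale degree 5, i.e. V.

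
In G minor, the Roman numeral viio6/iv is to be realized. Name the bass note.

D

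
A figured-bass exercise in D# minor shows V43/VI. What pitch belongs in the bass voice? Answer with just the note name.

C#

The applied chord V43/VI is rooted on F#: F#-A#-C#-E.
The figure 43 means second inversion — the fifth is in the bass.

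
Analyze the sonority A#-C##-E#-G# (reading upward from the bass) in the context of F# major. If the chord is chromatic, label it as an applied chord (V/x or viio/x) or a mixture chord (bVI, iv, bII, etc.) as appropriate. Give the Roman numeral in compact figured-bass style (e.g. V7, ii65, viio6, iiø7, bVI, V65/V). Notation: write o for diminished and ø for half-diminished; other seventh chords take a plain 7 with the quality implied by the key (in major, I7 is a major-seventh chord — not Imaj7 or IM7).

V7/vi

Stacked in thirds the chord is A#-C##-E#-G#: a dominant seventh chord on A#.
A# is not a diatonic chord root with this quality in F# major, but it lies a perfect fifth above D# (vi), so the chord functions as an applied dominant of vi.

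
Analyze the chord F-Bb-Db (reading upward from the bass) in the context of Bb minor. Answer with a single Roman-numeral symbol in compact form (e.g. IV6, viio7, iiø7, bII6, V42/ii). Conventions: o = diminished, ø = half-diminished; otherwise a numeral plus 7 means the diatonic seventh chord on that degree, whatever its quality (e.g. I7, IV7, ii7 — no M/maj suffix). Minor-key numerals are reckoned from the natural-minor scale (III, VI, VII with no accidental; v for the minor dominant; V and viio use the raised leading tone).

i64

The pitches Bb-Db-F form a minor triad rooted on Bb.
Bb is scale degree 1 in Bb minor, and a minor triad on that degree is written i.
With F in the bass the chord is in second inversion, so the figured bass is 64.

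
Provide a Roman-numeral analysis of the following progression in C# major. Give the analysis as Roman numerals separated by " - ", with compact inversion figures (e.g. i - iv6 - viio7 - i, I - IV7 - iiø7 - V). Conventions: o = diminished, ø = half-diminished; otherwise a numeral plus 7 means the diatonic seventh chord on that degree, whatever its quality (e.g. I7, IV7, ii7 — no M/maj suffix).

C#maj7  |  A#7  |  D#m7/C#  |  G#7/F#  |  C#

I7 - V7/ii - ii42 - V42 - I

C#maj7 has root C#, degree 1 in C# major, so I7.
A#7: chromatic; A# is V of ii, so V7/ii.
D#m7/C#: root D# is the supertonic; minor seventh chord there is ii42.
G#7/F# has root G#, degree 5 in C# major, so V42.
C# has root C#, degree 1 in C# major, so I.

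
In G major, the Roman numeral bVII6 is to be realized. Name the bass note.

A

bVII in G major has root F; the chord is F-A-C.
The figure 6 means first inversion — the third is in the bass.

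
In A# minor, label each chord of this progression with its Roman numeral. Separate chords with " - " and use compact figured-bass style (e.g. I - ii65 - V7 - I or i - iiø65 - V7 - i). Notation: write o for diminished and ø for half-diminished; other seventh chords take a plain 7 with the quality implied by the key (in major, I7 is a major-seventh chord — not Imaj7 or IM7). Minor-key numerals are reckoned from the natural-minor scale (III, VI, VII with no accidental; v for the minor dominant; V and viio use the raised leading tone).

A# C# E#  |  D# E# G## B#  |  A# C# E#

i - V42 - i

A#-C#-E#: minor triad on A# = scale degree 1 → i.
D#-E#-G##-B#: dominant seventh chord on E# = scale degree 5 → V42.
A#-C#-E#: root A# is the tonic; minor triad there is i.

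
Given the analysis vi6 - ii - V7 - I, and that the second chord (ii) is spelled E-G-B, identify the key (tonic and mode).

D major

The chord Em is a minor triad rooted on E; its label is ii.
Counting down one scale step from E places the tonic on D; a minor triad on degree 2 is diatonic only in major.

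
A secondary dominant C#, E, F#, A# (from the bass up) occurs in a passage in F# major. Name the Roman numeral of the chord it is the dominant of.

IV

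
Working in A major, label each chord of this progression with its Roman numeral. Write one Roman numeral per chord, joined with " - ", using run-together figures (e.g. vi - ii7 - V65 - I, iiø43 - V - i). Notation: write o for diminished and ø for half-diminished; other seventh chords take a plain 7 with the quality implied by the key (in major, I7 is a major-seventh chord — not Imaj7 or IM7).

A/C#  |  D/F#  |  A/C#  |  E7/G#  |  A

I6 - IV6 - I6 - V65 - I

A/C#: major triad on A = scale degree 1 → I6.
D/F# has root D, degree 4 in A major, so IV6.
A/C# has root A, degree 1 in A major, so I6.
E7/G# has root E, degree 5 in A major, so V65.
A has root A, degree 1 in A major, so I.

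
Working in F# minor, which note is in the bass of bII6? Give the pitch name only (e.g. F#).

B

bII in F# minor has root G; the chord is G-B-D.
The figure 6 means first inversion — the third is in the bass.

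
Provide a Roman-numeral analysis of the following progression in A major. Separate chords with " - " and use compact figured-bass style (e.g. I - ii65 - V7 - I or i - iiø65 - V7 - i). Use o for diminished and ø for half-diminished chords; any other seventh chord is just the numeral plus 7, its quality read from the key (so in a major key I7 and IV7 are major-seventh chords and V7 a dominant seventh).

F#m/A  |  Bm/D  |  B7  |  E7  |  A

vi6 - ii6 - V7/V - V7 - I

F#m/A has root F#, degree 6 in A major, so vi6.
Bm/D: minor triad on B = scale degree 2 → ii6.
B7: chromatic; B is V of V, so V7/V.
E7: dominant seventh chord on E = scale degree 5 → V7.
A: major triad on A = scale degree 1 → I.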